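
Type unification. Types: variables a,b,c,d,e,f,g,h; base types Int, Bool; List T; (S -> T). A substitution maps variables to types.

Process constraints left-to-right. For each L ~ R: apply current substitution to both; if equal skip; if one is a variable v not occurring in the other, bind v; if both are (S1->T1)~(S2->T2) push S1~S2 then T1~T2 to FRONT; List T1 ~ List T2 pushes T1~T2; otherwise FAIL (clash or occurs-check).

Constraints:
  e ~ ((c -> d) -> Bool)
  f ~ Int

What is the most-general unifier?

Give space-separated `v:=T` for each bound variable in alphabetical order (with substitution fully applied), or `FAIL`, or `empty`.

step 1: unify e ~ ((c -> d) -> Bool)  [subst: {-} | 1 pending]
  bind e := ((c -> d) -> Bool)
step 2: unify f ~ Int  [subst: {e:=((c -> d) -> Bool)} | 0 pending]
  bind f := Int

Answer: e:=((c -> d) -> Bool) f:=Int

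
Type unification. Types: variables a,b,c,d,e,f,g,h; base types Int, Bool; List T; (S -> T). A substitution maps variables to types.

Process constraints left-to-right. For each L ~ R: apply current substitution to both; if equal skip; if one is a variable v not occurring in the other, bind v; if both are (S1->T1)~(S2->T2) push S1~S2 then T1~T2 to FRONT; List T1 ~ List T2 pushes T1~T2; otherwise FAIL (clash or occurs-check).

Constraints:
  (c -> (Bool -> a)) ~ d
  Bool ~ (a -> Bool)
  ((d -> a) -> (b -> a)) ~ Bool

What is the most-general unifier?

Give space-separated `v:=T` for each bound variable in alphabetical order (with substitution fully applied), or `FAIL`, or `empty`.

step 1: unify (c -> (Bool -> a)) ~ d  [subst: {-} | 2 pending]
  bind d := (c -> (Bool -> a))
step 2: unify Bool ~ (a -> Bool)  [subst: {d:=(c -> (Bool -> a))} | 1 pending]
  clash: Bool vs (a -> Bool)

Answer: FAIL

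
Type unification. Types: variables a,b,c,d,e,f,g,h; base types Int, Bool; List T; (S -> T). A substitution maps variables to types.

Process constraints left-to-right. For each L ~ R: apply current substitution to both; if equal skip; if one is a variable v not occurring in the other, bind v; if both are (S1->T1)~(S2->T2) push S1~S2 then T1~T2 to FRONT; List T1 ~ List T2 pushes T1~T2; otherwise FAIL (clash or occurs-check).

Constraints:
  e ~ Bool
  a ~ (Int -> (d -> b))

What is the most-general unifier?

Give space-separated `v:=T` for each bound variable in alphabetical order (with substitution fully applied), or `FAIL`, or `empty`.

Answer: a:=(Int -> (d -> b)) e:=Bool

Derivation:
step 1: unify e ~ Bool  [subst: {-} | 1 pending]
  bind e := Bool
step 2: unify a ~ (Int -> (d -> b))  [subst: {e:=Bool} | 0 pending]
  bind a := (Int -> (d -> b))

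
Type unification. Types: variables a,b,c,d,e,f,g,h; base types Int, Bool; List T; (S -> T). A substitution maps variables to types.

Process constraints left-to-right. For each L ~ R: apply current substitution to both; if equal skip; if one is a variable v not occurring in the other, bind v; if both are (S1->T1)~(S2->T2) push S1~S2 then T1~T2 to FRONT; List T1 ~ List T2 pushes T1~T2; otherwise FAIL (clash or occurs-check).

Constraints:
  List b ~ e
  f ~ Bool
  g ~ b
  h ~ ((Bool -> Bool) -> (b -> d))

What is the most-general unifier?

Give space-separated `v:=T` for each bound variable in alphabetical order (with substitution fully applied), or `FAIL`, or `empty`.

Answer: e:=List b f:=Bool g:=b h:=((Bool -> Bool) -> (b -> d))

Derivation:
step 1: unify List b ~ e  [subst: {-} | 3 pending]
  bind e := List b
step 2: unify f ~ Bool  [subst: {e:=List b} | 2 pending]
  bind f := Bool
step 3: unify g ~ b  [subst: {e:=List b, f:=Bool} | 1 pending]
  bind g := b
step 4: unify h ~ ((Bool -> Bool) -> (b -> d))  [subst: {e:=List b, f:=Bool, g:=b} | 0 pending]
  bind h := ((Bool -> Bool) -> (b -> d))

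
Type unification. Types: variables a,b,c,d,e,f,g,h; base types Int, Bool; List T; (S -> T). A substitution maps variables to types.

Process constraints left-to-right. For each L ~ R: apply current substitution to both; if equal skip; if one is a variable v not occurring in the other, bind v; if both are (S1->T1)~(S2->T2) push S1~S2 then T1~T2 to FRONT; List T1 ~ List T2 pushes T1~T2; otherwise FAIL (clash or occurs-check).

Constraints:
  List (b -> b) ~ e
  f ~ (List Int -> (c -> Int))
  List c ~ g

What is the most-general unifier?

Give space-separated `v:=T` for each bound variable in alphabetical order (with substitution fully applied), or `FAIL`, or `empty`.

step 1: unify List (b -> b) ~ e  [subst: {-} | 2 pending]
  bind e := List (b -> b)
step 2: unify f ~ (List Int -> (c -> Int))  [subst: {e:=List (b -> b)} | 1 pending]
  bind f := (List Int -> (c -> Int))
step 3: unify List c ~ g  [subst: {e:=List (b -> b), f:=(List Int -> (c -> Int))} | 0 pending]
  bind g := List c

Answer: e:=List (b -> b) f:=(List Int -> (c -> Int)) g:=List c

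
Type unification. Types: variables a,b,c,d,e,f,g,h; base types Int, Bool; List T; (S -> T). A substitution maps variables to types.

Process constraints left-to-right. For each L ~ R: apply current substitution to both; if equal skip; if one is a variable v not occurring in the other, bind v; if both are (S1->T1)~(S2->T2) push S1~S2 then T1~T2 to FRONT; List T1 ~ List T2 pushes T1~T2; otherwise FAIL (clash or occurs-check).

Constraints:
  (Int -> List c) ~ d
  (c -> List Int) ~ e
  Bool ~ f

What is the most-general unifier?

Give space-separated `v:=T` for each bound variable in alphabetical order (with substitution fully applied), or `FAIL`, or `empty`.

step 1: unify (Int -> List c) ~ d  [subst: {-} | 2 pending]
  bind d := (Int -> List c)
step 2: unify (c -> List Int) ~ e  [subst: {d:=(Int -> List c)} | 1 pending]
  bind e := (c -> List Int)
step 3: unify Bool ~ f  [subst: {d:=(Int -> List c), e:=(c -> List Int)} | 0 pending]
  bind f := Bool

Answer: d:=(Int -> List c) e:=(c -> List Int) f:=Bool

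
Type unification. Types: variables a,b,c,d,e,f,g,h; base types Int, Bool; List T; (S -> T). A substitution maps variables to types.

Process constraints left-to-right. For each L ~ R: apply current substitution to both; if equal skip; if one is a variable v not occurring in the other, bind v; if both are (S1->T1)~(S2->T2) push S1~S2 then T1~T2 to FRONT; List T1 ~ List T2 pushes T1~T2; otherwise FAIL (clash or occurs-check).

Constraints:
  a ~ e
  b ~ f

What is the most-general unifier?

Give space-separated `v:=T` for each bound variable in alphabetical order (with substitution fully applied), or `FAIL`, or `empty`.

Answer: a:=e b:=f

Derivation:
step 1: unify a ~ e  [subst: {-} | 1 pending]
  bind a := e
step 2: unify b ~ f  [subst: {a:=e} | 0 pending]
  bind b := f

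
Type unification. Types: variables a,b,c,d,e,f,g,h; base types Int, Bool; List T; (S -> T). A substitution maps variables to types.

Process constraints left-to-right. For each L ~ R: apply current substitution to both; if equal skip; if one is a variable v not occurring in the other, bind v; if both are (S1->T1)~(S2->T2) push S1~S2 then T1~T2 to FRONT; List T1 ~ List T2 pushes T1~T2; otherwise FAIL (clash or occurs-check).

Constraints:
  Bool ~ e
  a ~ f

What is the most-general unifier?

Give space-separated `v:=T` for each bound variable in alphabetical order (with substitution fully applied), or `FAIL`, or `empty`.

step 1: unify Bool ~ e  [subst: {-} | 1 pending]
  bind e := Bool
step 2: unify a ~ f  [subst: {e:=Bool} | 0 pending]
  bind a := f

Answer: a:=f e:=Bool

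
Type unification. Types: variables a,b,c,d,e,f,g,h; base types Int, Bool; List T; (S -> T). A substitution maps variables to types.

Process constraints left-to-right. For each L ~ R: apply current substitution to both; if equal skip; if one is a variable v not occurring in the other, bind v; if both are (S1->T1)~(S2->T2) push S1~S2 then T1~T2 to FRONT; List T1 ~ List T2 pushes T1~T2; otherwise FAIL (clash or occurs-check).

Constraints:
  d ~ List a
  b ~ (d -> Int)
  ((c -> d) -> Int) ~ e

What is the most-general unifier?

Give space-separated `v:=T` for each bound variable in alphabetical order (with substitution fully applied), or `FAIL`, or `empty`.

step 1: unify d ~ List a  [subst: {-} | 2 pending]
  bind d := List a
step 2: unify b ~ (List a -> Int)  [subst: {d:=List a} | 1 pending]
  bind b := (List a -> Int)
step 3: unify ((c -> List a) -> Int) ~ e  [subst: {d:=List a, b:=(List a -> Int)} | 0 pending]
  bind e := ((c -> List a) -> Int)

Answer: b:=(List a -> Int) d:=List a e:=((c -> List a) -> Int)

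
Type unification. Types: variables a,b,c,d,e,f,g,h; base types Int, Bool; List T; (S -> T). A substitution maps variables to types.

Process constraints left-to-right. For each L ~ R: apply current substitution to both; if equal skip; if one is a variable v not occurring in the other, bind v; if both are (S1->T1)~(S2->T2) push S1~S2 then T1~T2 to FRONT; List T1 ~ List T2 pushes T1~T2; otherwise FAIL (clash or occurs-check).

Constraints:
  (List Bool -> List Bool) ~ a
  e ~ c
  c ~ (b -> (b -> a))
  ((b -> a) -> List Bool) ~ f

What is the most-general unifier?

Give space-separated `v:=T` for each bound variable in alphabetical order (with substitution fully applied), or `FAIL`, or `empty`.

Answer: a:=(List Bool -> List Bool) c:=(b -> (b -> (List Bool -> List Bool))) e:=(b -> (b -> (List Bool -> List Bool))) f:=((b -> (List Bool -> List Bool)) -> List Bool)

Derivation:
step 1: unify (List Bool -> List Bool) ~ a  [subst: {-} | 3 pending]
  bind a := (List Bool -> List Bool)
step 2: unify e ~ c  [subst: {a:=(List Bool -> List Bool)} | 2 pending]
  bind e := c
step 3: unify c ~ (b -> (b -> (List Bool -> List Bool)))  [subst: {a:=(List Bool -> List Bool), e:=c} | 1 pending]
  bind c := (b -> (b -> (List Bool -> List Bool)))
step 4: unify ((b -> (List Bool -> List Bool)) -> List Bool) ~ f  [subst: {a:=(List Bool -> List Bool), e:=c, c:=(b -> (b -> (List Bool -> List Bool)))} | 0 pending]
  bind f := ((b -> (List Bool -> List Bool)) -> List Bool)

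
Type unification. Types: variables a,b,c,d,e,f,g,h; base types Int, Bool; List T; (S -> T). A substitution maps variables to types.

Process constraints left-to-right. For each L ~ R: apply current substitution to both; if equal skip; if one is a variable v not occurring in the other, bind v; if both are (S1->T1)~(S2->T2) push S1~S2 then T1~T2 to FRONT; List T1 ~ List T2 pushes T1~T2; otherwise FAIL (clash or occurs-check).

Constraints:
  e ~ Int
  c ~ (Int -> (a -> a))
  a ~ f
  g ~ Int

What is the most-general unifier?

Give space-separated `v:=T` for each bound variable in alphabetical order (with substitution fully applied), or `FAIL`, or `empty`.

Answer: a:=f c:=(Int -> (f -> f)) e:=Int g:=Int

Derivation:
step 1: unify e ~ Int  [subst: {-} | 3 pending]
  bind e := Int
step 2: unify c ~ (Int -> (a -> a))  [subst: {e:=Int} | 2 pending]
  bind c := (Int -> (a -> a))
step 3: unify a ~ f  [subst: {e:=Int, c:=(Int -> (a -> a))} | 1 pending]
  bind a := f
step 4: unify g ~ Int  [subst: {e:=Int, c:=(Int -> (a -> a)), a:=f} | 0 pending]
  bind g := Int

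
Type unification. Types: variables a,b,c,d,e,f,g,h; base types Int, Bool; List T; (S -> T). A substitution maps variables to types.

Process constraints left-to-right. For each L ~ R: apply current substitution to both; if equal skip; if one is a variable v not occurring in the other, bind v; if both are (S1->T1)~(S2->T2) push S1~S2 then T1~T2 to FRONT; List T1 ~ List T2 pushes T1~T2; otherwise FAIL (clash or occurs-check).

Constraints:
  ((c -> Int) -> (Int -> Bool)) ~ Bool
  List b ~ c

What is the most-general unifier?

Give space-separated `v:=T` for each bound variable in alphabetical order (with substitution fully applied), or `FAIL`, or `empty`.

Answer: FAIL

Derivation:
step 1: unify ((c -> Int) -> (Int -> Bool)) ~ Bool  [subst: {-} | 1 pending]
  clash: ((c -> Int) -> (Int -> Bool)) vs Bool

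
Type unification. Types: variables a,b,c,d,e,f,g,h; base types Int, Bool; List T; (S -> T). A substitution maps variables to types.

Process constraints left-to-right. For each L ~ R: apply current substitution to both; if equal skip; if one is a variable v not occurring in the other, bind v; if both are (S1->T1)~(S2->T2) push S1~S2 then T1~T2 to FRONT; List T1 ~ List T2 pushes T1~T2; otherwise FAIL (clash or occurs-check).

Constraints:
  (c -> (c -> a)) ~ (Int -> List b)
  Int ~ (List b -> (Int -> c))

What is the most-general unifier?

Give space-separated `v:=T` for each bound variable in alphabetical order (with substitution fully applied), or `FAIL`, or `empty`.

step 1: unify (c -> (c -> a)) ~ (Int -> List b)  [subst: {-} | 1 pending]
  -> decompose arrow: push c~Int, (c -> a)~List b
step 2: unify c ~ Int  [subst: {-} | 2 pending]
  bind c := Int
step 3: unify (Int -> a) ~ List b  [subst: {c:=Int} | 1 pending]
  clash: (Int -> a) vs List b

Answer: FAIL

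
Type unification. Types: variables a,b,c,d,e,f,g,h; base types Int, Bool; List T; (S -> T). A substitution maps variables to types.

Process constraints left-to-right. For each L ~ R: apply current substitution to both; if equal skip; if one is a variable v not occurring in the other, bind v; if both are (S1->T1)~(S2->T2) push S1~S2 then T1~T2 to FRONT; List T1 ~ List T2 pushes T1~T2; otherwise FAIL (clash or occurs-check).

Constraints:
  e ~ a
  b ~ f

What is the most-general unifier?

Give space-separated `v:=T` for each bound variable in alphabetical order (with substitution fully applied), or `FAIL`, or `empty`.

step 1: unify e ~ a  [subst: {-} | 1 pending]
  bind e := a
step 2: unify b ~ f  [subst: {e:=a} | 0 pending]
  bind b := f

Answer: b:=f e:=a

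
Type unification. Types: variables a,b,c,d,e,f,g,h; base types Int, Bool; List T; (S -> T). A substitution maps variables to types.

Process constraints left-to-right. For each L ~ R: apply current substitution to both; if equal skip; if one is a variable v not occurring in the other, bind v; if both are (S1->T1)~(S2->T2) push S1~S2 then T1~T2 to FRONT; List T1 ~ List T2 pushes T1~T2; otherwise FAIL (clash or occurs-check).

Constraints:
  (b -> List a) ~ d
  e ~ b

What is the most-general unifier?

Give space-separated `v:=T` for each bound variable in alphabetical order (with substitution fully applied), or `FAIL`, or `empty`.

step 1: unify (b -> List a) ~ d  [subst: {-} | 1 pending]
  bind d := (b -> List a)
step 2: unify e ~ b  [subst: {d:=(b -> List a)} | 0 pending]
  bind e := b

Answer: d:=(b -> List a) e:=b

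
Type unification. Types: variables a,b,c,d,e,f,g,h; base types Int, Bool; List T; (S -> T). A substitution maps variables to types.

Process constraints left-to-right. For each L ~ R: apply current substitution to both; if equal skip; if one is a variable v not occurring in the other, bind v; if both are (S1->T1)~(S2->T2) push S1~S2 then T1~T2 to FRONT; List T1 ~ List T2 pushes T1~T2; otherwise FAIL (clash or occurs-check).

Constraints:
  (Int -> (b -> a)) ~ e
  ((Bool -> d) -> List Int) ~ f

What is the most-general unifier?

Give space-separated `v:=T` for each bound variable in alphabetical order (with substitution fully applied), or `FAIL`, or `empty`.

Answer: e:=(Int -> (b -> a)) f:=((Bool -> d) -> List Int)

Derivation:
step 1: unify (Int -> (b -> a)) ~ e  [subst: {-} | 1 pending]
  bind e := (Int -> (b -> a))
step 2: unify ((Bool -> d) -> List Int) ~ f  [subst: {e:=(Int -> (b -> a))} | 0 pending]
  bind f := ((Bool -> d) -> List Int)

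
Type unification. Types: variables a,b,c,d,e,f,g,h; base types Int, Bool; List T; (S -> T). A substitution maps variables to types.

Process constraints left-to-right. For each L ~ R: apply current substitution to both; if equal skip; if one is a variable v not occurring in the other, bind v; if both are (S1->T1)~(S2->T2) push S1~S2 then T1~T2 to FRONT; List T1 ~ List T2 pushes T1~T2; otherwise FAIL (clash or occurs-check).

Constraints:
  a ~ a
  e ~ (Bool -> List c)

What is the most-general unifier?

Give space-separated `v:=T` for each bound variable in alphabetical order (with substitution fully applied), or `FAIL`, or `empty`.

Answer: e:=(Bool -> List c)

Derivation:
step 1: unify a ~ a  [subst: {-} | 1 pending]
  -> identical, skip
step 2: unify e ~ (Bool -> List c)  [subst: {-} | 0 pending]
  bind e := (Bool -> List c)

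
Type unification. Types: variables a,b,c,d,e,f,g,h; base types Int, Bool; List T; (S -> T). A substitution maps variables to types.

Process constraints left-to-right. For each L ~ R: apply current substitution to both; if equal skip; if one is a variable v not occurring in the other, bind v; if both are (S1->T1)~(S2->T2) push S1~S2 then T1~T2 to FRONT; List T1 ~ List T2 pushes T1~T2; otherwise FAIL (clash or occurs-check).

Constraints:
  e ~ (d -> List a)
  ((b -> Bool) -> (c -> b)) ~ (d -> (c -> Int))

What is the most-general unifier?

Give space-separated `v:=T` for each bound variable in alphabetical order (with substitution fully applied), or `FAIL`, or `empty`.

Answer: b:=Int d:=(Int -> Bool) e:=((Int -> Bool) -> List a)

Derivation:
step 1: unify e ~ (d -> List a)  [subst: {-} | 1 pending]
  bind e := (d -> List a)
step 2: unify ((b -> Bool) -> (c -> b)) ~ (d -> (c -> Int))  [subst: {e:=(d -> List a)} | 0 pending]
  -> decompose arrow: push (b -> Bool)~d, (c -> b)~(c -> Int)
step 3: unify (b -> Bool) ~ d  [subst: {e:=(d -> List a)} | 1 pending]
  bind d := (b -> Bool)
step 4: unify (c -> b) ~ (c -> Int)  [subst: {e:=(d -> List a), d:=(b -> Bool)} | 0 pending]
  -> decompose arrow: push c~c, b~Int
step 5: unify c ~ c  [subst: {e:=(d -> List a), d:=(b -> Bool)} | 1 pending]
  -> identical, skip
step 6: unify b ~ Int  [subst: {e:=(d -> List a), d:=(b -> Bool)} | 0 pending]
  bind b := Int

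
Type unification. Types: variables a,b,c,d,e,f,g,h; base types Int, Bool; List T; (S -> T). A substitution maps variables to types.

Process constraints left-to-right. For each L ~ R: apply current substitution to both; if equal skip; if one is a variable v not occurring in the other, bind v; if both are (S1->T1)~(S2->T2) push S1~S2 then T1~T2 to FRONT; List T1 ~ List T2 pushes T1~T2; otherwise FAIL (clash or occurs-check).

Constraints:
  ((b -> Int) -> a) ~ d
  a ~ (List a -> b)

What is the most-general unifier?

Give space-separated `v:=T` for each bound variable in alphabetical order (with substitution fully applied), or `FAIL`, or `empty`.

step 1: unify ((b -> Int) -> a) ~ d  [subst: {-} | 1 pending]
  bind d := ((b -> Int) -> a)
step 2: unify a ~ (List a -> b)  [subst: {d:=((b -> Int) -> a)} | 0 pending]
  occurs-check fail: a in (List a -> b)

Answer: FAIL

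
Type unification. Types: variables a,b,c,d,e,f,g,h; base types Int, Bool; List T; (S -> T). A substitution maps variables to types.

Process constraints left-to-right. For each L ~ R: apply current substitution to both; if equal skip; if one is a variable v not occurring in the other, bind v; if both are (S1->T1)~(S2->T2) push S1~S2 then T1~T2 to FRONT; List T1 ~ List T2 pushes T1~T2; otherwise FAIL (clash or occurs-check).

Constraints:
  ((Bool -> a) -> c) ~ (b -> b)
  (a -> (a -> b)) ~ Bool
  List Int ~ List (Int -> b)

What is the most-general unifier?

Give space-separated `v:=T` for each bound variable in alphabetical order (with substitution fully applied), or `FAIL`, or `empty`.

Answer: FAIL

Derivation:
step 1: unify ((Bool -> a) -> c) ~ (b -> b)  [subst: {-} | 2 pending]
  -> decompose arrow: push (Bool -> a)~b, c~b
step 2: unify (Bool -> a) ~ b  [subst: {-} | 3 pending]
  bind b := (Bool -> a)
step 3: unify c ~ (Bool -> a)  [subst: {b:=(Bool -> a)} | 2 pending]
  bind c := (Bool -> a)
step 4: unify (a -> (a -> (Bool -> a))) ~ Bool  [subst: {b:=(Bool -> a), c:=(Bool -> a)} | 1 pending]
  clash: (a -> (a -> (Bool -> a))) vs Bool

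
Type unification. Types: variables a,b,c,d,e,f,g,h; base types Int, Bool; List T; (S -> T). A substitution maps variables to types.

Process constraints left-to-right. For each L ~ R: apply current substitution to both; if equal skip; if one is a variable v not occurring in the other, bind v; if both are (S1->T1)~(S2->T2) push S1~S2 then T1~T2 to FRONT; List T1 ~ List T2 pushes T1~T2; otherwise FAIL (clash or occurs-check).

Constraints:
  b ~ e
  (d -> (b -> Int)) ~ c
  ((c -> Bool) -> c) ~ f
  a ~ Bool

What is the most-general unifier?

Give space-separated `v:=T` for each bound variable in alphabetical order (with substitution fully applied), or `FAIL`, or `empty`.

Answer: a:=Bool b:=e c:=(d -> (e -> Int)) f:=(((d -> (e -> Int)) -> Bool) -> (d -> (e -> Int)))

Derivation:
step 1: unify b ~ e  [subst: {-} | 3 pending]
  bind b := e
step 2: unify (d -> (e -> Int)) ~ c  [subst: {b:=e} | 2 pending]
  bind c := (d -> (e -> Int))
step 3: unify (((d -> (e -> Int)) -> Bool) -> (d -> (e -> Int))) ~ f  [subst: {b:=e, c:=(d -> (e -> Int))} | 1 pending]
  bind f := (((d -> (e -> Int)) -> Bool) -> (d -> (e -> Int)))
step 4: unify a ~ Bool  [subst: {b:=e, c:=(d -> (e -> Int)), f:=(((d -> (e -> Int)) -> Bool) -> (d -> (e -> Int)))} | 0 pending]
  bind a := Bool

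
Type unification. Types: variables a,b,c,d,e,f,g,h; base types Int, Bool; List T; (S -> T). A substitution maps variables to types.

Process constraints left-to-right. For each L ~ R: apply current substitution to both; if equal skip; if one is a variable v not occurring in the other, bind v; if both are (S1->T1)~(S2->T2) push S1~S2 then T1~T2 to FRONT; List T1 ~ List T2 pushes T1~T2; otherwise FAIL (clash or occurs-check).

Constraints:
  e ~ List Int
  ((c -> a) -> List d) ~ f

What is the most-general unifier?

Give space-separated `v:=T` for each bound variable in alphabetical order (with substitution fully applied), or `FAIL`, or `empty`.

step 1: unify e ~ List Int  [subst: {-} | 1 pending]
  bind e := List Int
step 2: unify ((c -> a) -> List d) ~ f  [subst: {e:=List Int} | 0 pending]
  bind f := ((c -> a) -> List d)

Answer: e:=List Int f:=((c -> a) -> List d)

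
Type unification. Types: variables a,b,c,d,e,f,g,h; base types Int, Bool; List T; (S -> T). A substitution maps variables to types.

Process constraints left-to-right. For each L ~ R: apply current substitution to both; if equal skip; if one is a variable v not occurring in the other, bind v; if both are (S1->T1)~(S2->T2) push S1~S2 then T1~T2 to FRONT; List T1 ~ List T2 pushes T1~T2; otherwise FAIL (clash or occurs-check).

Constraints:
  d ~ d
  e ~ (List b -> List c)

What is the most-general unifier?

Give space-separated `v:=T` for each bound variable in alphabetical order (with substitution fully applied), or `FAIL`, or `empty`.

Answer: e:=(List b -> List c)

Derivation:
step 1: unify d ~ d  [subst: {-} | 1 pending]
  -> identical, skip
step 2: unify e ~ (List b -> List c)  [subst: {-} | 0 pending]
  bind e := (List b -> List c)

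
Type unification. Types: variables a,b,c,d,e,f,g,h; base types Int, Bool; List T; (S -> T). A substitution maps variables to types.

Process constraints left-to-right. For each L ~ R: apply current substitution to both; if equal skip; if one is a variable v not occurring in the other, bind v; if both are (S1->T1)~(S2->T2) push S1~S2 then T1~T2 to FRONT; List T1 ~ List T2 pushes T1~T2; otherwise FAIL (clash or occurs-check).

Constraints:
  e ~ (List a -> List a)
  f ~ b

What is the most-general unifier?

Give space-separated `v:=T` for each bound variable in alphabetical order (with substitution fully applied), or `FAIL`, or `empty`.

Answer: e:=(List a -> List a) f:=b

Derivation:
step 1: unify e ~ (List a -> List a)  [subst: {-} | 1 pending]
  bind e := (List a -> List a)
step 2: unify f ~ b  [subst: {e:=(List a -> List a)} | 0 pending]
  bind f := b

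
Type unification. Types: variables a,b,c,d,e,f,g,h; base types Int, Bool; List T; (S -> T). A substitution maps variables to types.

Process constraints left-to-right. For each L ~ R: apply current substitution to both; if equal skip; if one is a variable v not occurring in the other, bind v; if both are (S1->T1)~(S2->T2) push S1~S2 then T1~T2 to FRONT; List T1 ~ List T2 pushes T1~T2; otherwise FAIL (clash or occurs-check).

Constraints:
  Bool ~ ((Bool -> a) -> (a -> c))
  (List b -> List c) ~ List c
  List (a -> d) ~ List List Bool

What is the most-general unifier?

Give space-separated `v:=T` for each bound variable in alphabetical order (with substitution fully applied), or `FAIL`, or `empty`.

Answer: FAIL

Derivation:
step 1: unify Bool ~ ((Bool -> a) -> (a -> c))  [subst: {-} | 2 pending]
  clash: Bool vs ((Bool -> a) -> (a -> c))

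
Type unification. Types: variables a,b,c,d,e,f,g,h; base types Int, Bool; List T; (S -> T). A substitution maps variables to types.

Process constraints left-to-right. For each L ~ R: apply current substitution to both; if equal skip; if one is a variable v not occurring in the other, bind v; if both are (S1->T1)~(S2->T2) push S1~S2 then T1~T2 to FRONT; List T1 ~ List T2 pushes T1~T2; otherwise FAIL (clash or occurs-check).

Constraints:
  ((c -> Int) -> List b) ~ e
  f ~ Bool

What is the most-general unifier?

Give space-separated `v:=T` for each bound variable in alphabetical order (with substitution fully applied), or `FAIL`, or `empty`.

Answer: e:=((c -> Int) -> List b) f:=Bool

Derivation:
step 1: unify ((c -> Int) -> List b) ~ e  [subst: {-} | 1 pending]
  bind e := ((c -> Int) -> List b)
step 2: unify f ~ Bool  [subst: {e:=((c -> Int) -> List b)} | 0 pending]
  bind f := Bool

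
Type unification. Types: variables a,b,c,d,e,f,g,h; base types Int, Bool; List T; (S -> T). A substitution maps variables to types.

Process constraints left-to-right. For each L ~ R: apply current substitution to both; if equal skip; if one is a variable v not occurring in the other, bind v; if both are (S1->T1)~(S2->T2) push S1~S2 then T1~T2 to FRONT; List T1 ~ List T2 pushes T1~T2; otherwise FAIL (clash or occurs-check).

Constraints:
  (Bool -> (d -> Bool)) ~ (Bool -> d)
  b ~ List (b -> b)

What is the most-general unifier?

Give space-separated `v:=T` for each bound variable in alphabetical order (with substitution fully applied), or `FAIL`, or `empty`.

Answer: FAIL

Derivation:
step 1: unify (Bool -> (d -> Bool)) ~ (Bool -> d)  [subst: {-} | 1 pending]
  -> decompose arrow: push Bool~Bool, (d -> Bool)~d
step 2: unify Bool ~ Bool  [subst: {-} | 2 pending]
  -> identical, skip
step 3: unify (d -> Bool) ~ d  [subst: {-} | 1 pending]
  occurs-check fail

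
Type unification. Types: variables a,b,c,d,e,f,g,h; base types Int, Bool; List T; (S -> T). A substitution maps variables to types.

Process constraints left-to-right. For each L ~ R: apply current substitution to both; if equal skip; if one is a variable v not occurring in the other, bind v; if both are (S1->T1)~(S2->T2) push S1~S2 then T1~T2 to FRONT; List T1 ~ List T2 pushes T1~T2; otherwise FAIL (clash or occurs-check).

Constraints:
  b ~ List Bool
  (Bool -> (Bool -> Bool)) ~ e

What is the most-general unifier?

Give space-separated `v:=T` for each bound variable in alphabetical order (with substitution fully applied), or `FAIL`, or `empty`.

Answer: b:=List Bool e:=(Bool -> (Bool -> Bool))

Derivation:
step 1: unify b ~ List Bool  [subst: {-} | 1 pending]
  bind b := List Bool
step 2: unify (Bool -> (Bool -> Bool)) ~ e  [subst: {b:=List Bool} | 0 pending]
  bind e := (Bool -> (Bool -> Bool))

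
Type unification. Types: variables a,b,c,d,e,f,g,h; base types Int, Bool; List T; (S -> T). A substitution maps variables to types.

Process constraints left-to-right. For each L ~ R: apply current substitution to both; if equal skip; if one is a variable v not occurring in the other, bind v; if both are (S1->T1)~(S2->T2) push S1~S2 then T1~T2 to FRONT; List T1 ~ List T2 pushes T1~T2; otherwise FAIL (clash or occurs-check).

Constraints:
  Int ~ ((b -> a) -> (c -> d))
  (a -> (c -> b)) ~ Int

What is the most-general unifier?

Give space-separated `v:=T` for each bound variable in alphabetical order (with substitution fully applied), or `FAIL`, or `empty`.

Answer: FAIL

Derivation:
step 1: unify Int ~ ((b -> a) -> (c -> d))  [subst: {-} | 1 pending]
  clash: Int vs ((b -> a) -> (c -> d))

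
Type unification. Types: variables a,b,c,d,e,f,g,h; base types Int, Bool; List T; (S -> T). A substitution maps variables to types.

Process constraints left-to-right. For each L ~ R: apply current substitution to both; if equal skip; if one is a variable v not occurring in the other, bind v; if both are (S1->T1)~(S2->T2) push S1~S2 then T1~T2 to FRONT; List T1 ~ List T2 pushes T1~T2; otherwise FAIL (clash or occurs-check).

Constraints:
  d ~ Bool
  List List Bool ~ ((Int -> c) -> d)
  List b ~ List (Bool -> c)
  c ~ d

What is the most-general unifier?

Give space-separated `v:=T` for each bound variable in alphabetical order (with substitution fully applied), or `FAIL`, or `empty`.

step 1: unify d ~ Bool  [subst: {-} | 3 pending]
  bind d := Bool
step 2: unify List List Bool ~ ((Int -> c) -> Bool)  [subst: {d:=Bool} | 2 pending]
  clash: List List Bool vs ((Int -> c) -> Bool)

Answer: FAIL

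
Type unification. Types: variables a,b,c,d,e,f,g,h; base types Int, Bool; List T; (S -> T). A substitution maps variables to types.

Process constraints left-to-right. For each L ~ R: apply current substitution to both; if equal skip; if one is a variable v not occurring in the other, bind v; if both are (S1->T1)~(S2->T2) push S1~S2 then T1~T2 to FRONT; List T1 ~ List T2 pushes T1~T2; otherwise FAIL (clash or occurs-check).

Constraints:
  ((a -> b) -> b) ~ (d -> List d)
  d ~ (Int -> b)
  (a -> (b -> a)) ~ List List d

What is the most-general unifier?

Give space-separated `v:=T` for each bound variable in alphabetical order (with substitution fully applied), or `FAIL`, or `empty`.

step 1: unify ((a -> b) -> b) ~ (d -> List d)  [subst: {-} | 2 pending]
  -> decompose arrow: push (a -> b)~d, b~List d
step 2: unify (a -> b) ~ d  [subst: {-} | 3 pending]
  bind d := (a -> b)
step 3: unify b ~ List (a -> b)  [subst: {d:=(a -> b)} | 2 pending]
  occurs-check fail: b in List (a -> b)

Answer: FAIL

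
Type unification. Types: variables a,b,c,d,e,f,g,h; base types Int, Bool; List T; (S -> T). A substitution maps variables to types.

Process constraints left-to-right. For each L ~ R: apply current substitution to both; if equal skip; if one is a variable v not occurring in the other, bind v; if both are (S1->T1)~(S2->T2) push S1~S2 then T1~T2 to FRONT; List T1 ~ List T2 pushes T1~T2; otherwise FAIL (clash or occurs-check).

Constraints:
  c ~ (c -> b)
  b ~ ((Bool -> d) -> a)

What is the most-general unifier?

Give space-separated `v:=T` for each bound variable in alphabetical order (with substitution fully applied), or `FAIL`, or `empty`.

step 1: unify c ~ (c -> b)  [subst: {-} | 1 pending]
  occurs-check fail: c in (c -> b)

Answer: FAIL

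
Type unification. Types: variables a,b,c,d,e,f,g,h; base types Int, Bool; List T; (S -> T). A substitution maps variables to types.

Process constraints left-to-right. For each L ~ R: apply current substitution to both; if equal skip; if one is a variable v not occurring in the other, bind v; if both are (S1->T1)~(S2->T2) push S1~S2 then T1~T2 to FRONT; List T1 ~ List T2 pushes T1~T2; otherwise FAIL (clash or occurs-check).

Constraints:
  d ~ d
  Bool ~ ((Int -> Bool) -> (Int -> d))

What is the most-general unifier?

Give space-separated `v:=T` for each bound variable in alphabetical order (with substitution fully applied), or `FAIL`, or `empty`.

step 1: unify d ~ d  [subst: {-} | 1 pending]
  -> identical, skip
step 2: unify Bool ~ ((Int -> Bool) -> (Int -> d))  [subst: {-} | 0 pending]
  clash: Bool vs ((Int -> Bool) -> (Int -> d))

Answer: FAIL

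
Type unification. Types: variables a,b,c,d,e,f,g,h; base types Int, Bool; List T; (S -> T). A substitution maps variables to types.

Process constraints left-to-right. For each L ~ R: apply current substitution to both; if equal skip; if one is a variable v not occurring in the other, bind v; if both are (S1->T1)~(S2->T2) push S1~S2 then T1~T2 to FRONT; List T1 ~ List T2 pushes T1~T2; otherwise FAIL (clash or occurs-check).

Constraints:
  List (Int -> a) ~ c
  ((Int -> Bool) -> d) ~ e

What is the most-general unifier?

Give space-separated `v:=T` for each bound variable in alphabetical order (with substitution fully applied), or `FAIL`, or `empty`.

step 1: unify List (Int -> a) ~ c  [subst: {-} | 1 pending]
  bind c := List (Int -> a)
step 2: unify ((Int -> Bool) -> d) ~ e  [subst: {c:=List (Int -> a)} | 0 pending]
  bind e := ((Int -> Bool) -> d)

Answer: c:=List (Int -> a) e:=((Int -> Bool) -> d)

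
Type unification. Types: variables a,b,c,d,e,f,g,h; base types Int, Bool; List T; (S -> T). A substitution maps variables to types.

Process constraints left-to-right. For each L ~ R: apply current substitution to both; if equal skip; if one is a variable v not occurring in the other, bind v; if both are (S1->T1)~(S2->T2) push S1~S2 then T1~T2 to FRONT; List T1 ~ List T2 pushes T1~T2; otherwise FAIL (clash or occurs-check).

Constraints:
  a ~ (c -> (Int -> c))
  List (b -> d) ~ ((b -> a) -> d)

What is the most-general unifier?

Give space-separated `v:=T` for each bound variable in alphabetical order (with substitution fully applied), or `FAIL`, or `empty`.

Answer: FAIL

Derivation:
step 1: unify a ~ (c -> (Int -> c))  [subst: {-} | 1 pending]
  bind a := (c -> (Int -> c))
step 2: unify List (b -> d) ~ ((b -> (c -> (Int -> c))) -> d)  [subst: {a:=(c -> (Int -> c))} | 0 pending]
  clash: List (b -> d) vs ((b -> (c -> (Int -> c))) -> d)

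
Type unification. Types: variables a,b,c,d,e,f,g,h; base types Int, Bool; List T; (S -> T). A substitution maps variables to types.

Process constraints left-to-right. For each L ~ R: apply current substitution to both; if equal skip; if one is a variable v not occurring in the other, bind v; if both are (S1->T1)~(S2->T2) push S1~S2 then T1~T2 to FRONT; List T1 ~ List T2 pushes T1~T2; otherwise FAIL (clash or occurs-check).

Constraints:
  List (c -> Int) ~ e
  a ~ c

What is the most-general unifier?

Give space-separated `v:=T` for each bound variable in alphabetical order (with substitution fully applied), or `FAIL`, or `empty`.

step 1: unify List (c -> Int) ~ e  [subst: {-} | 1 pending]
  bind e := List (c -> Int)
step 2: unify a ~ c  [subst: {e:=List (c -> Int)} | 0 pending]
  bind a := c

Answer: a:=c e:=List (c -> Int)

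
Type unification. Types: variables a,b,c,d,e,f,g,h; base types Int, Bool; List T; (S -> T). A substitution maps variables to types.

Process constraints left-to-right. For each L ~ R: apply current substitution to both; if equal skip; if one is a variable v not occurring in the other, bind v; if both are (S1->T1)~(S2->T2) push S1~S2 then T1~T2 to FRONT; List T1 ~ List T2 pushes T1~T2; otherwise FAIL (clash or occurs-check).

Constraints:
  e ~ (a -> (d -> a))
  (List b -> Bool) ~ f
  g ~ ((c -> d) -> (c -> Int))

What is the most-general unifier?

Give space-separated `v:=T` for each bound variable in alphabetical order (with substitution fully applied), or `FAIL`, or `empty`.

step 1: unify e ~ (a -> (d -> a))  [subst: {-} | 2 pending]
  bind e := (a -> (d -> a))
step 2: unify (List b -> Bool) ~ f  [subst: {e:=(a -> (d -> a))} | 1 pending]
  bind f := (List b -> Bool)
step 3: unify g ~ ((c -> d) -> (c -> Int))  [subst: {e:=(a -> (d -> a)), f:=(List b -> Bool)} | 0 pending]
  bind g := ((c -> d) -> (c -> Int))

Answer: e:=(a -> (d -> a)) f:=(List b -> Bool) g:=((c -> d) -> (c -> Int))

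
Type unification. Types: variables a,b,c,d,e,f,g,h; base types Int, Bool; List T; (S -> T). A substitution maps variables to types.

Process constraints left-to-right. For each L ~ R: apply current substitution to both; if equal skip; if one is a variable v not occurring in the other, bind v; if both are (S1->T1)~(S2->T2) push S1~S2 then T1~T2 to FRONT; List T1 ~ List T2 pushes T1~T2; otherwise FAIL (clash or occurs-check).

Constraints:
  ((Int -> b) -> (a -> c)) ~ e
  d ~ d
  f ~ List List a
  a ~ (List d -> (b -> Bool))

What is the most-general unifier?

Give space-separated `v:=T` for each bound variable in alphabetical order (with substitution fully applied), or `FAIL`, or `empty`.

step 1: unify ((Int -> b) -> (a -> c)) ~ e  [subst: {-} | 3 pending]
  bind e := ((Int -> b) -> (a -> c))
step 2: unify d ~ d  [subst: {e:=((Int -> b) -> (a -> c))} | 2 pending]
  -> identical, skip
step 3: unify f ~ List List a  [subst: {e:=((Int -> b) -> (a -> c))} | 1 pending]
  bind f := List List a
step 4: unify a ~ (List d -> (b -> Bool))  [subst: {e:=((Int -> b) -> (a -> c)), f:=List List a} | 0 pending]
  bind a := (List d -> (b -> Bool))

Answer: a:=(List d -> (b -> Bool)) e:=((Int -> b) -> ((List d -> (b -> Bool)) -> c)) f:=List List (List d -> (b -> Bool))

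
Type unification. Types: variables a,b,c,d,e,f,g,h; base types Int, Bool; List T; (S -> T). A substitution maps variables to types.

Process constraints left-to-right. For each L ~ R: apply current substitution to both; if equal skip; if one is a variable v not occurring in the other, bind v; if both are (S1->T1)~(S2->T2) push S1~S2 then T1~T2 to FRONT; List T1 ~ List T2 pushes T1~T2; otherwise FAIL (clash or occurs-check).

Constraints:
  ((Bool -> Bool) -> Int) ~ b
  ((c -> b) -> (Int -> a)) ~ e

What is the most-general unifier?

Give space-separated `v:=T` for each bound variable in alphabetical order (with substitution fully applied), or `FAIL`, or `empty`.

Answer: b:=((Bool -> Bool) -> Int) e:=((c -> ((Bool -> Bool) -> Int)) -> (Int -> a))

Derivation:
step 1: unify ((Bool -> Bool) -> Int) ~ b  [subst: {-} | 1 pending]
  bind b := ((Bool -> Bool) -> Int)
step 2: unify ((c -> ((Bool -> Bool) -> Int)) -> (Int -> a)) ~ e  [subst: {b:=((Bool -> Bool) -> Int)} | 0 pending]
  bind e := ((c -> ((Bool -> Bool) -> Int)) -> (Int -> a))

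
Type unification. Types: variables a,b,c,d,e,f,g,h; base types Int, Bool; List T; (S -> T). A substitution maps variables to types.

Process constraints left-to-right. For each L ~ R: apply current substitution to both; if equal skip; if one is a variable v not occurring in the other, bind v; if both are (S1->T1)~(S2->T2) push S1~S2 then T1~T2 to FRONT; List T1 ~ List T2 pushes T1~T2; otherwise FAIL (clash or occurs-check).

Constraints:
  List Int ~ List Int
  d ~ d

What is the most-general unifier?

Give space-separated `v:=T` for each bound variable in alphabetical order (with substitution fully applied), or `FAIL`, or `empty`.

Answer: empty

Derivation:
step 1: unify List Int ~ List Int  [subst: {-} | 1 pending]
  -> identical, skip
step 2: unify d ~ d  [subst: {-} | 0 pending]
  -> identical, skip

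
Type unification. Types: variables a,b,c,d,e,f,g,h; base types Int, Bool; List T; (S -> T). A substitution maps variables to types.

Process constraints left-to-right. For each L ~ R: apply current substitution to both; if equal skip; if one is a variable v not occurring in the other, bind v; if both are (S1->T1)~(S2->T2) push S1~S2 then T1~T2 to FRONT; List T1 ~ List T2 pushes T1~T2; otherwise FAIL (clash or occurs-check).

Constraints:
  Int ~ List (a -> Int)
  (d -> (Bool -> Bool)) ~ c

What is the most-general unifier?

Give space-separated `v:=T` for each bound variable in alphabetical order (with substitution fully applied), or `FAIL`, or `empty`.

step 1: unify Int ~ List (a -> Int)  [subst: {-} | 1 pending]
  clash: Int vs List (a -> Int)

Answer: FAIL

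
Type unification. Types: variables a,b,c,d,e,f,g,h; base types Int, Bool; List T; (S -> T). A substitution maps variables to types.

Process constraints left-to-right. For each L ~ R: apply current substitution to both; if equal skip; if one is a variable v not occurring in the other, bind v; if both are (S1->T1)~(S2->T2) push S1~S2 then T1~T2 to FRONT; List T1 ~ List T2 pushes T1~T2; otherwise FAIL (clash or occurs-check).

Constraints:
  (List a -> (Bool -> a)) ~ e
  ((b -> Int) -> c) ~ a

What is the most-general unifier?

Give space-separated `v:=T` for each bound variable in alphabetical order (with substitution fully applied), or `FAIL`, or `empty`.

step 1: unify (List a -> (Bool -> a)) ~ e  [subst: {-} | 1 pending]
  bind e := (List a -> (Bool -> a))
step 2: unify ((b -> Int) -> c) ~ a  [subst: {e:=(List a -> (Bool -> a))} | 0 pending]
  bind a := ((b -> Int) -> c)

Answer: a:=((b -> Int) -> c) e:=(List ((b -> Int) -> c) -> (Bool -> ((b -> Int) -> c)))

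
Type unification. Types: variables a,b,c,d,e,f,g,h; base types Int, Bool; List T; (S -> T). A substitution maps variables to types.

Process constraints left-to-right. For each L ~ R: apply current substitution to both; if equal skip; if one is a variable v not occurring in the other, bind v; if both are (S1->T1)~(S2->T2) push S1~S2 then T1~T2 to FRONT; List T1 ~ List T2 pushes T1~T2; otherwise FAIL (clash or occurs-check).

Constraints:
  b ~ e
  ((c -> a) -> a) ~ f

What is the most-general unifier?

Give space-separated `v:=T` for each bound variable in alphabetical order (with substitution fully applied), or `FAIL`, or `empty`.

step 1: unify b ~ e  [subst: {-} | 1 pending]
  bind b := e
step 2: unify ((c -> a) -> a) ~ f  [subst: {b:=e} | 0 pending]
  bind f := ((c -> a) -> a)

Answer: b:=e f:=((c -> a) -> a)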